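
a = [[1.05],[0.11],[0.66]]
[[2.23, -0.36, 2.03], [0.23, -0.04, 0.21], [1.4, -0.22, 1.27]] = a @[[2.12, -0.34, 1.93]]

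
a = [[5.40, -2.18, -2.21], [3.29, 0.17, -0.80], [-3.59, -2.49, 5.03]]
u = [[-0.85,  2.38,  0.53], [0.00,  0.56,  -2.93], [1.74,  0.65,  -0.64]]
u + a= [[4.55, 0.20, -1.68], [3.29, 0.73, -3.73], [-1.85, -1.84, 4.39]]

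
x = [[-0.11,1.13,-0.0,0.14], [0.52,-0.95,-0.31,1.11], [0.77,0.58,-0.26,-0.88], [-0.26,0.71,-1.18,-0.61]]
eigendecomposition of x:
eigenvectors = [[0.55+0.00j, 0.55-0.00j, 0.58+0.00j, (0.31+0j)],[(0.36+0.27j), 0.36-0.27j, (-0.47+0j), -0.62+0.00j],[0.21-0.45j, 0.21+0.45j, -0.56+0.00j, (0.36+0j)],[0.15+0.48j, 0.15-0.48j, -0.36+0.00j, 0.62+0.00j]]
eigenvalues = [(0.66+0.68j), (0.66-0.68j), (-1.12+0j), (-2.13+0j)]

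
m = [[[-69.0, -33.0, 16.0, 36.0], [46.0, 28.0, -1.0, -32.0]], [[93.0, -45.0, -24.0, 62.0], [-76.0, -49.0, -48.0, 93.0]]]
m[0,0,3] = 36.0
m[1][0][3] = 62.0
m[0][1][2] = -1.0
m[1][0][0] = 93.0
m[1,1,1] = -49.0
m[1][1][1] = -49.0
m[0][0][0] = -69.0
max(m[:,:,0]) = 93.0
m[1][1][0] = -76.0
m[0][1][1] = 28.0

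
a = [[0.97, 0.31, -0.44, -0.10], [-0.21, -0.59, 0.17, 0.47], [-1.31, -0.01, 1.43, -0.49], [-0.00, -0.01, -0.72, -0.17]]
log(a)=[[(-0.15-0.16j), 0.08-0.77j, (-0.23+0.05j), 0.27+0.25j],[(-0.6+1.17j), (-0.88+3.45j), (-0.48+0.25j), -0.98-0.17j],[(-1.1+0.27j), (-0.19-0.32j), 0.28+0.36j, -0.15+0.79j],[(0.06+1.49j), (-0.26+0.54j), (-0.51+1.37j), -0.96+2.62j]]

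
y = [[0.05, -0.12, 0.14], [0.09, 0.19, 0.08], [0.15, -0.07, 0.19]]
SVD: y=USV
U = [[-0.55, 0.34, -0.76],[-0.19, -0.94, -0.29],[-0.81, -0.02, 0.59]]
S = [0.31, 0.23, 0.03]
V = [[-0.54, 0.28, -0.8], [-0.3, -0.94, -0.13], [0.79, -0.17, -0.59]]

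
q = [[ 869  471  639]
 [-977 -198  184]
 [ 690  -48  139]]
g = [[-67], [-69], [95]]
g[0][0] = -67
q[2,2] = 139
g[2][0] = 95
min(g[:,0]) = -69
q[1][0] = -977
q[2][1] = -48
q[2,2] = 139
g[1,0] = -69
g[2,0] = 95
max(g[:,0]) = 95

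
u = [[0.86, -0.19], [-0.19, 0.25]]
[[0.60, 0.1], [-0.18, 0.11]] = u @ [[0.64, 0.26], [-0.24, 0.65]]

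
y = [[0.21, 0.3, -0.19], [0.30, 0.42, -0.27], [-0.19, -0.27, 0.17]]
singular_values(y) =[0.8, 0.0, 0.0]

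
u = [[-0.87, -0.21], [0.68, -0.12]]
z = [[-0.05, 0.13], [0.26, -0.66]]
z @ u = [[0.13,-0.01], [-0.68,0.02]]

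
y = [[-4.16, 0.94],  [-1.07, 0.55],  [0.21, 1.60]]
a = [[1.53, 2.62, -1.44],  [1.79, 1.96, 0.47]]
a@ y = [[-9.47, 0.58], [-9.44, 3.51]]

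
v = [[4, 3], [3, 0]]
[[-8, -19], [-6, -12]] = v @ [[-2, -4], [0, -1]]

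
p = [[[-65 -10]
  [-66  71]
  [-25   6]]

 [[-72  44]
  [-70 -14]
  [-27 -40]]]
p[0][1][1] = 71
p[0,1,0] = -66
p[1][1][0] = -70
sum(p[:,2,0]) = -52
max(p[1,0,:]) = 44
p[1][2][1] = -40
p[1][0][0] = -72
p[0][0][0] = -65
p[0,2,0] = -25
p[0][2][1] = 6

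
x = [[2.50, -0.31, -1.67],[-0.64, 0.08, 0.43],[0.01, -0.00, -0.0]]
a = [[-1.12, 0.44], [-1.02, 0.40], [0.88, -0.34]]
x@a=[[-3.95, 1.54],[1.01, -0.4],[-0.01, 0.00]]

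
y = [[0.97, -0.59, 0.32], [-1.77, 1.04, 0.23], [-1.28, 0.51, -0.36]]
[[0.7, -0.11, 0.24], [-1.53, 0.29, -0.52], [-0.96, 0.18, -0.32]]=y @ [[0.85,  -0.22,  0.27], [0.04,  -0.12,  -0.02], [-0.30,  0.1,  -0.09]]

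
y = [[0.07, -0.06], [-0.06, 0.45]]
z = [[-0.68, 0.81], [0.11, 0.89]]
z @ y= [[-0.10,  0.41],[-0.05,  0.39]]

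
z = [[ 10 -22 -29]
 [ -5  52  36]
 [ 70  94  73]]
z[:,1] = [-22, 52, 94]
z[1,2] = 36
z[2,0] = 70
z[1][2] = 36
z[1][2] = 36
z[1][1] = 52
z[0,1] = -22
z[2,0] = 70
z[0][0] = 10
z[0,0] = 10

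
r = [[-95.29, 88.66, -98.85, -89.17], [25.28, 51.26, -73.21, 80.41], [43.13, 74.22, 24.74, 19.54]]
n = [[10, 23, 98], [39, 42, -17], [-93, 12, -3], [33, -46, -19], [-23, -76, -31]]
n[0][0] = 10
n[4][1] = -76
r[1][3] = 80.41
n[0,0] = 10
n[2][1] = 12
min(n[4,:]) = -76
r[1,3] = 80.41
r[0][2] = -98.85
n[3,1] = -46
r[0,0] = -95.29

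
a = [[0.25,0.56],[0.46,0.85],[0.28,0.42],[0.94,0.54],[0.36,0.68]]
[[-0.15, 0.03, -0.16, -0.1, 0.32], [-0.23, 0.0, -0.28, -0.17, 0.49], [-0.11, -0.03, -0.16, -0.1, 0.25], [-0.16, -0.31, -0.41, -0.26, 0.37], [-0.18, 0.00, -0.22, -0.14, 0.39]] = a @ [[-0.03, -0.48, -0.36, -0.23, 0.10], [-0.25, 0.26, -0.13, -0.08, 0.52]]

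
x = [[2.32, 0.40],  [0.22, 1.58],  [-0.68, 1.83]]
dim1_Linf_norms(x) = [2.32, 1.58, 1.83]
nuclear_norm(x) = 4.88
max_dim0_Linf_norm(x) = 2.32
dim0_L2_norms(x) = [2.43, 2.45]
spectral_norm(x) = 2.45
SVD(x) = [[-0.4, 0.88],[-0.65, -0.08],[-0.65, -0.46]] @ diag([2.452223194781187, 2.4259227941089034]) @ [[-0.25, -0.97], [0.97, -0.25]]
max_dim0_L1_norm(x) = 3.81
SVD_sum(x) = [[0.24, 0.94], [0.4, 1.53], [0.4, 1.55]] + [[2.08, -0.54], [-0.18, 0.05], [-1.08, 0.28]]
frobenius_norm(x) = 3.45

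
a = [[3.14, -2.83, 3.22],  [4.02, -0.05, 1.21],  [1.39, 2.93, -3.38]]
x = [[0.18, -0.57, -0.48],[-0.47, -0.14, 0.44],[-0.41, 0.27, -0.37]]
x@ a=[[-2.39, -1.89, 1.51], [-1.43, 2.63, -3.17], [-0.72, 0.06, 0.26]]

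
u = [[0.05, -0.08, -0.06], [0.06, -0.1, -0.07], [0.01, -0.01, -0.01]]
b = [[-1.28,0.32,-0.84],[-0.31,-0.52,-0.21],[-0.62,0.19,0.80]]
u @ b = [[-0.00, 0.05, -0.07], [-0.0, 0.06, -0.09], [-0.0, 0.01, -0.01]]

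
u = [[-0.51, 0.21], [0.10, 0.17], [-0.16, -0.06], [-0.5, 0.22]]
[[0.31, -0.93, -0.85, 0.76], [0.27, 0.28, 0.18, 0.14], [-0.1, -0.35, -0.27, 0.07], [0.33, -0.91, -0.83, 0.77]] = u@[[0.04, 2.01, 1.69, -0.93],[1.57, 0.44, 0.05, 1.38]]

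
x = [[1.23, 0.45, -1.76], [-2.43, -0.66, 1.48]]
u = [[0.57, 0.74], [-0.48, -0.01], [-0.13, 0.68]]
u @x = [[-1.1, -0.23, 0.09],[-0.57, -0.21, 0.83],[-1.81, -0.51, 1.24]]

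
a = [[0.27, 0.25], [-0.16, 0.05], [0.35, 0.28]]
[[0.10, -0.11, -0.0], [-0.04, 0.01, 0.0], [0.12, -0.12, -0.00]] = a @ [[0.26, -0.13, -0.01], [0.1, -0.28, -0.0]]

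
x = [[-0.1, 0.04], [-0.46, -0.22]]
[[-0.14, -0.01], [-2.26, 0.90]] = x @ [[3.0, -0.84], [4.0, -2.32]]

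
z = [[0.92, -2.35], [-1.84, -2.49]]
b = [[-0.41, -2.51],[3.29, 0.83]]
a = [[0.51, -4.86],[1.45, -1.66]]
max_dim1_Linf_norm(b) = 3.29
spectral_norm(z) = 3.53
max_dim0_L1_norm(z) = 4.84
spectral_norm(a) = 5.23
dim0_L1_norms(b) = [3.7, 3.34]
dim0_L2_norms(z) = [2.06, 3.42]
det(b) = 7.92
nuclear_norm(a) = 6.41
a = b + z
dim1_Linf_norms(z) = [2.35, 2.49]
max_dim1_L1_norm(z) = 4.33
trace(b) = 0.42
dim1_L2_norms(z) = [2.52, 3.1]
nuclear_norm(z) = 5.40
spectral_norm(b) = 3.64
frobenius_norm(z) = 3.99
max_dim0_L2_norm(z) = 3.42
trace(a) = -1.15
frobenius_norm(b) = 4.24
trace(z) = -1.57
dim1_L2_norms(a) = [4.89, 2.2]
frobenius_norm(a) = 5.36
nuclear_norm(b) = 5.82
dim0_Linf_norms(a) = [1.45, 4.86]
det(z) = -6.61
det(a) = 6.20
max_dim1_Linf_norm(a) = 4.86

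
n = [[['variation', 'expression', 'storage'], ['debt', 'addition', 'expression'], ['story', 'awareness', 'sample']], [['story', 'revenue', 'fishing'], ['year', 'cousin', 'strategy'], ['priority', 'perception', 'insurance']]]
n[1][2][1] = 'perception'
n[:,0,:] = [['variation', 'expression', 'storage'], ['story', 'revenue', 'fishing']]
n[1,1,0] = 'year'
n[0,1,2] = 'expression'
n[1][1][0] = 'year'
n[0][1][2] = 'expression'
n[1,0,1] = 'revenue'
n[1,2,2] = 'insurance'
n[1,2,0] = 'priority'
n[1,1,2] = 'strategy'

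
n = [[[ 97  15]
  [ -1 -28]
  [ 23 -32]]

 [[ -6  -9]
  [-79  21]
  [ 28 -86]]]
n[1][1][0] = -79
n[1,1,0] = -79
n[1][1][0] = -79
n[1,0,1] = -9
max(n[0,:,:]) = 97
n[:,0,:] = [[97, 15], [-6, -9]]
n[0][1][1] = -28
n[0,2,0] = 23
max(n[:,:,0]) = 97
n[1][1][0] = -79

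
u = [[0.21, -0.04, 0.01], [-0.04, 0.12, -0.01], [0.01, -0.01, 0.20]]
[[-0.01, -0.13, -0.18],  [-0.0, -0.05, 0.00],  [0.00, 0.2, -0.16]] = u@[[-0.03, -0.81, -0.89], [-0.02, -0.64, -0.34], [0.01, 1.00, -0.78]]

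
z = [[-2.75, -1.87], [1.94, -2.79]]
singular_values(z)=[3.4, 3.32]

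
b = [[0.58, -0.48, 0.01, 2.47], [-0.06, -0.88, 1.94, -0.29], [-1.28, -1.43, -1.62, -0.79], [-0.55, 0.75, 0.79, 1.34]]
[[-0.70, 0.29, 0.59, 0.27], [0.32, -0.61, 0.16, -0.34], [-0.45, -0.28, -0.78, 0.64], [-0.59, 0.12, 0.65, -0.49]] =b @ [[0.39, 0.13, 0.0, 0.16], [0.02, 0.22, 0.17, -0.27], [0.13, -0.19, 0.2, -0.29], [-0.37, 0.13, 0.27, 0.02]]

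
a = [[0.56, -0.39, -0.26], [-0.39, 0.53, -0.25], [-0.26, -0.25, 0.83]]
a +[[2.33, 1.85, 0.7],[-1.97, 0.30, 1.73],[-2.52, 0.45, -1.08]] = [[2.89,1.46,0.44], [-2.36,0.83,1.48], [-2.78,0.20,-0.25]]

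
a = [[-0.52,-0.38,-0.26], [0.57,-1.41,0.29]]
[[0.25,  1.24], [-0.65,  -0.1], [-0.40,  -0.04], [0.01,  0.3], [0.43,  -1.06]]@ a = [[0.58, -1.84, 0.29], [0.28, 0.39, 0.14], [0.19, 0.21, 0.09], [0.17, -0.43, 0.08], [-0.83, 1.33, -0.42]]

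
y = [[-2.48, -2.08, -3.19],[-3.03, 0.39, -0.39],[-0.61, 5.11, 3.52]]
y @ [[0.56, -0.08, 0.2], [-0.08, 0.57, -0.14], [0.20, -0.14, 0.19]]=[[-1.86, -0.54, -0.81], [-1.81, 0.52, -0.73], [-0.05, 2.47, -0.17]]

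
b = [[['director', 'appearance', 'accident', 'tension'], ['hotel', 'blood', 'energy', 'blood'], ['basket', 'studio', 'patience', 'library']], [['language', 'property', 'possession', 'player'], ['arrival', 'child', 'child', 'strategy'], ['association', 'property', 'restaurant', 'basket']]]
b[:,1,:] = [['hotel', 'blood', 'energy', 'blood'], ['arrival', 'child', 'child', 'strategy']]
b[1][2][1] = 'property'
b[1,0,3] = 'player'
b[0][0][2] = 'accident'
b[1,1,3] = 'strategy'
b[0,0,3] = 'tension'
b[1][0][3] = 'player'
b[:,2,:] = [['basket', 'studio', 'patience', 'library'], ['association', 'property', 'restaurant', 'basket']]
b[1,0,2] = 'possession'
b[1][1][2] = 'child'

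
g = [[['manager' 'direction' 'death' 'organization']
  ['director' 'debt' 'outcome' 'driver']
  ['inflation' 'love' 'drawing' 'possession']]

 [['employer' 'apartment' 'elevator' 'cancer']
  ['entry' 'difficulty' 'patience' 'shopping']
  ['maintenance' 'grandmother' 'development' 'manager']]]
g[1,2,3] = 'manager'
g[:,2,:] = [['inflation', 'love', 'drawing', 'possession'], ['maintenance', 'grandmother', 'development', 'manager']]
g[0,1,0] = 'director'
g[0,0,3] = 'organization'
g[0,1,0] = 'director'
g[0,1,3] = 'driver'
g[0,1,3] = 'driver'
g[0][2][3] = 'possession'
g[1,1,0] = 'entry'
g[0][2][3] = 'possession'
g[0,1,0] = 'director'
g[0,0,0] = 'manager'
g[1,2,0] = 'maintenance'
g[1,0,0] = 'employer'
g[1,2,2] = 'development'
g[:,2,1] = ['love', 'grandmother']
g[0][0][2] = 'death'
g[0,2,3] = 'possession'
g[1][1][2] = 'patience'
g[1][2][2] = 'development'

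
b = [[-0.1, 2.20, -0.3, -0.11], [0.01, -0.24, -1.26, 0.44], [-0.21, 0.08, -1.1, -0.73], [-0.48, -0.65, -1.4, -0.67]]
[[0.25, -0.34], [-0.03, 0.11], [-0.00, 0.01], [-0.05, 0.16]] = b@[[-0.11, -0.06], [0.11, -0.16], [0.01, -0.04], [0.03, 0.05]]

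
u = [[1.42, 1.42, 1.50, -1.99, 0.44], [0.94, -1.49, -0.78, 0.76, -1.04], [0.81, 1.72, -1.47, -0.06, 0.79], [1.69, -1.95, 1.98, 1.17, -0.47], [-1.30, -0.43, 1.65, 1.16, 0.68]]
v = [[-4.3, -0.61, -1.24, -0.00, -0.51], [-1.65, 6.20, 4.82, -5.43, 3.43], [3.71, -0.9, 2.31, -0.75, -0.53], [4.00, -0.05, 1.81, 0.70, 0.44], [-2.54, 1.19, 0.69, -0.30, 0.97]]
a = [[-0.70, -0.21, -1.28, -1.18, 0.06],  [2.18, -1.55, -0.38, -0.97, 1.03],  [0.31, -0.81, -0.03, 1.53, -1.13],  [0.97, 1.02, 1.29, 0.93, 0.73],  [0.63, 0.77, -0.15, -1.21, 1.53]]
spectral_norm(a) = 3.48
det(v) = -0.90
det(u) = -2.30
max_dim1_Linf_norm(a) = 2.18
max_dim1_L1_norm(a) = 6.11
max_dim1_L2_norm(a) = 3.05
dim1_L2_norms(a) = [1.89, 3.05, 2.09, 2.25, 2.19]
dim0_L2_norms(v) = [7.58, 6.41, 5.82, 5.53, 3.67]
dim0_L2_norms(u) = [2.85, 3.34, 3.41, 2.69, 1.61]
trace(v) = 5.88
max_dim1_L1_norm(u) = 7.26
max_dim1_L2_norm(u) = 3.49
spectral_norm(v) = 10.47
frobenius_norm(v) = 13.28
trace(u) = 0.31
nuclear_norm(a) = 9.38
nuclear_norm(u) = 12.11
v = a @ u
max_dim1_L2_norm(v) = 10.28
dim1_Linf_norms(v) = [4.3, 6.2, 3.71, 4.0, 2.54]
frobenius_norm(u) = 6.39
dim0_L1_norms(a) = [4.79, 4.36, 3.13, 5.82, 4.48]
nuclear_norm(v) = 21.33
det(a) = -0.01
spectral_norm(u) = 4.37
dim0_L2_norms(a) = [2.58, 2.18, 1.86, 2.65, 2.28]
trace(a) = 0.18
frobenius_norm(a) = 5.21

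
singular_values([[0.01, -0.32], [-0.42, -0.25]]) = [0.52, 0.26]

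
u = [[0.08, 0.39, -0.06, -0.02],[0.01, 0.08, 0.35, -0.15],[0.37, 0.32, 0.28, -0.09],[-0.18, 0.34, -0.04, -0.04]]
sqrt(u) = [[0.45, 0.44, -0.18, 0.06], [-0.12, 0.43, 0.29, -0.18], [0.42, 0.22, 0.51, -0.11], [0.04, 0.63, -0.31, 0.19]]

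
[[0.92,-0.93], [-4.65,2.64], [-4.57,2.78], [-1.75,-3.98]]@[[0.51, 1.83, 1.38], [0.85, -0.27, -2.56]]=[[-0.32, 1.93, 3.65], [-0.13, -9.22, -13.18], [0.03, -9.11, -13.42], [-4.28, -2.13, 7.77]]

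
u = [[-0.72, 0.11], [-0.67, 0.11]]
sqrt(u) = [[(-0.02+0.91j), 0.02-0.14j], [(-0.1+0.84j), 0.11-0.13j]]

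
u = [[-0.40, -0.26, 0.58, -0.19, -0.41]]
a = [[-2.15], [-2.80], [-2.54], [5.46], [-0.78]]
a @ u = [[0.86,0.56,-1.25,0.41,0.88], [1.12,0.73,-1.62,0.53,1.15], [1.02,0.66,-1.47,0.48,1.04], [-2.18,-1.42,3.17,-1.04,-2.24], [0.31,0.20,-0.45,0.15,0.32]]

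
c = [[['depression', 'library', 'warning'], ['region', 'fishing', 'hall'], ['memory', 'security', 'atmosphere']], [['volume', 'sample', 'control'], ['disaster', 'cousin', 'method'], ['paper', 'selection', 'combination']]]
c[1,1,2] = 'method'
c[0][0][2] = 'warning'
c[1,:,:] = [['volume', 'sample', 'control'], ['disaster', 'cousin', 'method'], ['paper', 'selection', 'combination']]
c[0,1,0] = 'region'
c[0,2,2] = 'atmosphere'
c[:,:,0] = [['depression', 'region', 'memory'], ['volume', 'disaster', 'paper']]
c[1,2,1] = 'selection'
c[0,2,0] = 'memory'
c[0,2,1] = 'security'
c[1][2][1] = 'selection'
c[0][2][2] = 'atmosphere'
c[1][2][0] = 'paper'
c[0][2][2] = 'atmosphere'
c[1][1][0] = 'disaster'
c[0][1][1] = 'fishing'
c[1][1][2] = 'method'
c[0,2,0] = 'memory'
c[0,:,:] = [['depression', 'library', 'warning'], ['region', 'fishing', 'hall'], ['memory', 'security', 'atmosphere']]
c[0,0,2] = 'warning'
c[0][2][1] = 'security'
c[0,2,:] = ['memory', 'security', 'atmosphere']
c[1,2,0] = 'paper'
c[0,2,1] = 'security'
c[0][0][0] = 'depression'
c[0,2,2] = 'atmosphere'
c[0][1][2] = 'hall'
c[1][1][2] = 'method'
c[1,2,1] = 'selection'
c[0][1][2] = 'hall'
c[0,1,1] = 'fishing'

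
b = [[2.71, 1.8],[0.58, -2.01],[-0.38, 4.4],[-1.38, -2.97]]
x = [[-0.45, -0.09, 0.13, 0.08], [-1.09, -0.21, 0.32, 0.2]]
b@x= [[-3.18, -0.62, 0.93, 0.58], [1.93, 0.37, -0.57, -0.36], [-4.63, -0.89, 1.36, 0.85], [3.86, 0.75, -1.13, -0.7]]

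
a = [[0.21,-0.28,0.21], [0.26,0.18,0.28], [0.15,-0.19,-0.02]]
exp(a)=[[1.2, -0.36, 0.18],  [0.33, 1.12, 0.33],  [0.13, -0.23, 0.97]]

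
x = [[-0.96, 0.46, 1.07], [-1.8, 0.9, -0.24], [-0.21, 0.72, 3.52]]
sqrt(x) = [[(-0.22+0.92j), 0.25-0.16j, (0.52-0.25j)], [-1.20+1.09j, (1.02-0.2j), 0.06-0.30j], [-0.01-0.14j, (0.26+0.03j), (1.88+0.04j)]]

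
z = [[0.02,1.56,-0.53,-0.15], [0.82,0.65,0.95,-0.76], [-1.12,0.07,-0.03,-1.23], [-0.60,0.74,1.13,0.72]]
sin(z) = [[0.09, 1.06, -0.43, 0.34], [0.35, 0.87, 1.21, -0.44], [-1.03, 0.31, 0.65, -1.58], [-0.41, 1.13, 1.22, 1.34]]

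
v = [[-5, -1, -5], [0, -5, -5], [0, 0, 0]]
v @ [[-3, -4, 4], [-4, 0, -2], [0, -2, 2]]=[[19, 30, -28], [20, 10, 0], [0, 0, 0]]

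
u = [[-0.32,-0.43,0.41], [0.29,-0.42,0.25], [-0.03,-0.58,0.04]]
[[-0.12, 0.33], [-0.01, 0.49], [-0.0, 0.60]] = u @ [[0.12,0.25], [-0.02,-1.06], [-0.21,-0.1]]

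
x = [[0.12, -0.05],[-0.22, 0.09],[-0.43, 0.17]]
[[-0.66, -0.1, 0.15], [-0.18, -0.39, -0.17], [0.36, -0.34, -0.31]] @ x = [[-0.12, 0.05], [0.14, -0.06], [0.25, -0.10]]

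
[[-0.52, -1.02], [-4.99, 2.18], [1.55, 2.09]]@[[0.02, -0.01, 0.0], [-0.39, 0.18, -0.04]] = [[0.39, -0.18, 0.04], [-0.95, 0.44, -0.09], [-0.78, 0.36, -0.08]]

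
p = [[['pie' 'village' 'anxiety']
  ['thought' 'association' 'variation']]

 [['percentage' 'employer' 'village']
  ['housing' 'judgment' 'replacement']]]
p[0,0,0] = 'pie'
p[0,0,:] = ['pie', 'village', 'anxiety']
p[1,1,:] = ['housing', 'judgment', 'replacement']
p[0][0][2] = 'anxiety'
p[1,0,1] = 'employer'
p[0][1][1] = 'association'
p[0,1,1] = 'association'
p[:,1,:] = [['thought', 'association', 'variation'], ['housing', 'judgment', 'replacement']]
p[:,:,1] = [['village', 'association'], ['employer', 'judgment']]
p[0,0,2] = 'anxiety'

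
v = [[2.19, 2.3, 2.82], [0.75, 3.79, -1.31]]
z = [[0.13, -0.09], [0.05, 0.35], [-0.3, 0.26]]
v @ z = [[-0.45, 1.34], [0.68, 0.92]]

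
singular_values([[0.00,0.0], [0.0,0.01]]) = [0.01, 0.0]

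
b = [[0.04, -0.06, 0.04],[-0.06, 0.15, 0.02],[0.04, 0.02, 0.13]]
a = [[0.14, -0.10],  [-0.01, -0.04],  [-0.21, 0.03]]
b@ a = [[-0.0, -0.0], [-0.01, 0.00], [-0.02, -0.0]]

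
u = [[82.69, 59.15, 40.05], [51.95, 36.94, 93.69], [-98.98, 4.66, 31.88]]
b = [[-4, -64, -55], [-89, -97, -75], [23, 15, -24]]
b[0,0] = -4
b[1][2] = -75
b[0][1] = -64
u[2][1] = 4.66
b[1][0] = -89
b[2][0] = 23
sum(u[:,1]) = 100.75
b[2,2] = -24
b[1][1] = -97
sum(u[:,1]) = 100.75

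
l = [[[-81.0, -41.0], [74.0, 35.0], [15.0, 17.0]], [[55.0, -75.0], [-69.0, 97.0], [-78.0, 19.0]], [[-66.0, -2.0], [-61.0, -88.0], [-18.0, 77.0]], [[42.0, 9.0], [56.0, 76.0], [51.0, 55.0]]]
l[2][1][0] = -61.0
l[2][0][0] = -66.0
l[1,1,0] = -69.0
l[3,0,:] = [42.0, 9.0]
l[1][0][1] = -75.0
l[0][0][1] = -41.0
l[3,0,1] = 9.0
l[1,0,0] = 55.0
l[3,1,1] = 76.0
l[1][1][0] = -69.0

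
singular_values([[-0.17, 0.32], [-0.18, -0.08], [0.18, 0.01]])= [0.37, 0.25]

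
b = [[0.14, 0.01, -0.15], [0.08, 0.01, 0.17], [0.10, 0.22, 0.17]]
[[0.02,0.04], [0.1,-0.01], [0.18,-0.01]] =b @ [[0.53, 0.13], [0.31, 0.01], [0.35, -0.12]]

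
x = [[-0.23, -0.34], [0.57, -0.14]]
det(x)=0.226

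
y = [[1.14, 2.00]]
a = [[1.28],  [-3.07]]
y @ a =[[-4.68]]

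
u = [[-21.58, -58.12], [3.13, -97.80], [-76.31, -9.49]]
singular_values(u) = [115.87, 76.85]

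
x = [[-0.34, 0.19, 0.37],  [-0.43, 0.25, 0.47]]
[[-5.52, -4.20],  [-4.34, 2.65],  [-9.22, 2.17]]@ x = [[3.68, -2.10, -4.02], [0.34, -0.16, -0.36], [2.20, -1.21, -2.39]]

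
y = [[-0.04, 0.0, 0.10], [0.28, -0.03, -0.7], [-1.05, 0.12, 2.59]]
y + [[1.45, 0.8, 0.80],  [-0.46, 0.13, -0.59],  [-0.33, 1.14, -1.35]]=[[1.41, 0.8, 0.90], [-0.18, 0.10, -1.29], [-1.38, 1.26, 1.24]]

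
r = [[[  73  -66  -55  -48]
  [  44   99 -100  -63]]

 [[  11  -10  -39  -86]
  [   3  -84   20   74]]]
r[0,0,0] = 73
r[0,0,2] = -55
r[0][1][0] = 44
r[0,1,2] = -100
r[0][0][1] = -66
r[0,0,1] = -66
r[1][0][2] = -39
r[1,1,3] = 74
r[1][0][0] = 11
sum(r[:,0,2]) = -94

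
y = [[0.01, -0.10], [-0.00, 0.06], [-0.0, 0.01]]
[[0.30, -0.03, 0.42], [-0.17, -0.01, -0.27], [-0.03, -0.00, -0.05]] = y @ [[0.88, -5.61, -3.29],[-2.89, -0.22, -4.51]]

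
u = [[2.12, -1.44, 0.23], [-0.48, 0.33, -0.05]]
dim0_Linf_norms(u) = [2.12, 1.44, 0.23]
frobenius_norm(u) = 2.64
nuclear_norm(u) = 2.64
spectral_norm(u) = 2.64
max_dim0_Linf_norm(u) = 2.12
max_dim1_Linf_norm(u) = 2.12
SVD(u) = [[-0.98, 0.22],[0.22, 0.98]] @ diag([2.638689997127283, 0.0038857509466412553]) @ [[-0.82,0.56,-0.09],[0.42,0.71,0.57]]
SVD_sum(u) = [[2.12, -1.44, 0.23], [-0.48, 0.33, -0.05]] + [[0.00, 0.00, 0.0], [0.00, 0.0, 0.00]]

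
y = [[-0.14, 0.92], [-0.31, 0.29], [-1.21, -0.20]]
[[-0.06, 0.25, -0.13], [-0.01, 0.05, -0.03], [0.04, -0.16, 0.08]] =y @ [[-0.02, 0.09, -0.04], [-0.07, 0.28, -0.15]]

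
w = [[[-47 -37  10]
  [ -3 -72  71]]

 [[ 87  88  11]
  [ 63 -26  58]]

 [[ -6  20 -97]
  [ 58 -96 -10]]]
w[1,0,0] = 87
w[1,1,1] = -26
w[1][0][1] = 88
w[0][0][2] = 10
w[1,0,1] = 88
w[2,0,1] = 20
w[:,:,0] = [[-47, -3], [87, 63], [-6, 58]]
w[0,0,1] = -37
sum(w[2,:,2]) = -107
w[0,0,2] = 10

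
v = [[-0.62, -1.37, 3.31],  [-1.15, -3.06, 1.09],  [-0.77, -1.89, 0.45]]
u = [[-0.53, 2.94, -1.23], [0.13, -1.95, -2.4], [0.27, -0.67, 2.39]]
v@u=[[1.04,  -1.37,  11.96], [0.51,  1.86,  11.36], [0.28,  1.12,  6.56]]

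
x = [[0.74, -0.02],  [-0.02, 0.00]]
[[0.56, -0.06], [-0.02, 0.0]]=x@[[0.76, -0.08], [-0.08, 0.06]]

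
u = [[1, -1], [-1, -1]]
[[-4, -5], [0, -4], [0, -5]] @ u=[[1, 9], [4, 4], [5, 5]]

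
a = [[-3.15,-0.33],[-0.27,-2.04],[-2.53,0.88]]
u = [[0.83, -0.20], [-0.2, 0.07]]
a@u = [[-2.55, 0.61], [0.18, -0.09], [-2.28, 0.57]]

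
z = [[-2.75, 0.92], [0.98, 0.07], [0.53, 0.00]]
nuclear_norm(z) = 3.47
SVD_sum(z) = [[-2.79, 0.79], [0.89, -0.25], [0.49, -0.14]] + [[0.04,0.13], [0.09,0.32], [0.04,0.14]]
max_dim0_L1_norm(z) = 4.26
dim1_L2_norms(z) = [2.9, 0.98, 0.53]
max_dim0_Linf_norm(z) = 2.75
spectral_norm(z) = 3.08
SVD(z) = [[-0.94,-0.34], [0.30,-0.86], [0.17,-0.37]] @ diag([3.082853554506611, 0.38873379254440205]) @ [[0.96, -0.27],  [-0.27, -0.96]]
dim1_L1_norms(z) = [3.67, 1.05, 0.53]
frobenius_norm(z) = 3.11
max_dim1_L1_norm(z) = 3.67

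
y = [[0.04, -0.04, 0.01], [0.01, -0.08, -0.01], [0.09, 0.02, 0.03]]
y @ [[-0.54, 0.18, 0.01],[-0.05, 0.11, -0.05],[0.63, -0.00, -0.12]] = [[-0.01, 0.00, 0.0], [-0.01, -0.01, 0.01], [-0.03, 0.02, -0.0]]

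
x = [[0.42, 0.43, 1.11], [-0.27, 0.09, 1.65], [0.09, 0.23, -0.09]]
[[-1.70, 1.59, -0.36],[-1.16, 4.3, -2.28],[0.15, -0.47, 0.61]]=x@ [[-2.18,-1.94,0.86], [1.06,-0.37,1.78], [-1.12,2.31,-1.34]]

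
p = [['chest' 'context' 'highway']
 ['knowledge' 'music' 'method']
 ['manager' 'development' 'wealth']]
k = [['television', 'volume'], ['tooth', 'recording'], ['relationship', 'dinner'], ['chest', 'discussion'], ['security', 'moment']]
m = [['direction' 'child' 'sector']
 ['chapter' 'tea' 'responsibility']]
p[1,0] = 'knowledge'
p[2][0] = 'manager'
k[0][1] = 'volume'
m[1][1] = 'tea'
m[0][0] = 'direction'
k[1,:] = ['tooth', 'recording']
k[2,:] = ['relationship', 'dinner']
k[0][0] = 'television'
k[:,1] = ['volume', 'recording', 'dinner', 'discussion', 'moment']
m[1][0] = 'chapter'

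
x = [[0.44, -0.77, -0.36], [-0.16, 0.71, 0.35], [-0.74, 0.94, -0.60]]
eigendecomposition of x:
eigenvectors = [[0.15, 0.85, 0.69],[-0.2, 0.44, -0.51],[0.97, -0.29, -0.52]]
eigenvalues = [-0.9, 0.17, 1.29]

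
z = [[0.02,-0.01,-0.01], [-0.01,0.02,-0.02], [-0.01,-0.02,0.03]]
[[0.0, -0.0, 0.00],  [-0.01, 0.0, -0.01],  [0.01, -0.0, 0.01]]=z@[[0.22, -0.04, 0.29], [-0.04, 0.01, -0.05], [0.29, -0.05, 0.39]]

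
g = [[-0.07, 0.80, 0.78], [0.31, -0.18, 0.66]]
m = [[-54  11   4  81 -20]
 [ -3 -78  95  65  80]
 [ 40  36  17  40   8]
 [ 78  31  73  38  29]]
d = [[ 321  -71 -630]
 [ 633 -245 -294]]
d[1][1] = -245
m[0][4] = -20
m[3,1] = 31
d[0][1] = -71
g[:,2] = [0.779, 0.657]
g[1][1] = -0.177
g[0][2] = 0.779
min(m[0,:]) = -54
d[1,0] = 633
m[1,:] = [-3, -78, 95, 65, 80]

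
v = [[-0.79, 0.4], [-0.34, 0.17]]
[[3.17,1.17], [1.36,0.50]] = v@[[-4.02, -1.02], [-0.02, 0.91]]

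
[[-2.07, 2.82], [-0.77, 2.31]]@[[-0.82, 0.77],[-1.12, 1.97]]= [[-1.46, 3.96], [-1.96, 3.96]]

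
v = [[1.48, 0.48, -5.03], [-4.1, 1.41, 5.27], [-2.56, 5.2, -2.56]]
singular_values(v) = [8.42, 6.58, 0.57]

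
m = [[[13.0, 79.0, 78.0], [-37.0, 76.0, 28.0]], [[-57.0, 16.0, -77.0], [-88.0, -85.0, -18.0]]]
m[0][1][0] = -37.0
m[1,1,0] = -88.0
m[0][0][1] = 79.0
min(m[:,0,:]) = -77.0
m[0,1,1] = 76.0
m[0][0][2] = 78.0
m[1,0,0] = -57.0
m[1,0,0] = -57.0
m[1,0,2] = -77.0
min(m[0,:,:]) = -37.0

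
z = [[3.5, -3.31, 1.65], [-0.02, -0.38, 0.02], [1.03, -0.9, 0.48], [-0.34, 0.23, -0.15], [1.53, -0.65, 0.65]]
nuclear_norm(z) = 6.23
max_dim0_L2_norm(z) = 3.97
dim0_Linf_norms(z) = [3.5, 3.31, 1.65]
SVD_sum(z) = [[3.60, -3.18, 1.68], [0.16, -0.14, 0.08], [1.03, -0.91, 0.48], [-0.31, 0.27, -0.14], [1.21, -1.06, 0.56]] + [[-0.10, -0.13, -0.03], [-0.18, -0.24, -0.05], [0.00, 0.00, 0.0], [-0.03, -0.04, -0.01], [0.32, 0.41, 0.09]] + [[-0.00,0.0,0.0], [0.0,-0.0,-0.0], [-0.0,0.00,0.0], [-0.0,0.00,0.00], [0.0,-0.00,-0.00]]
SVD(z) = [[-0.91, 0.27, -0.15], [-0.04, 0.48, 0.81], [-0.26, -0.01, -0.18], [0.08, 0.08, -0.38], [-0.31, -0.83, 0.38]] @ diag([5.58067700485471, 0.6387585435992973, 0.005629428459077487]) @ [[-0.71, 0.62, -0.33], [-0.61, -0.78, -0.17], [0.36, -0.08, -0.93]]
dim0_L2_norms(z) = [3.97, 3.52, 1.84]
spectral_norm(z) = 5.58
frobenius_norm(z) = 5.62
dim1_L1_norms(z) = [8.46, 0.42, 2.41, 0.72, 2.83]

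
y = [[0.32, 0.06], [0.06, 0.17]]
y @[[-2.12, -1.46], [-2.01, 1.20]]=[[-0.8, -0.4], [-0.47, 0.12]]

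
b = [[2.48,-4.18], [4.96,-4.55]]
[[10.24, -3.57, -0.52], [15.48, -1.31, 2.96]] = b@[[1.92, 1.14, 1.56], [-1.31, 1.53, 1.05]]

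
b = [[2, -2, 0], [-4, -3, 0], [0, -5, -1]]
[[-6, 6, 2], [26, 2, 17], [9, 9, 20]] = b@[[-5, 1, -2], [-2, -2, -3], [1, 1, -5]]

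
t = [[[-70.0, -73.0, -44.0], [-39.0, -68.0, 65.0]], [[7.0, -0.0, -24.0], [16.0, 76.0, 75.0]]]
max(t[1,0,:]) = 7.0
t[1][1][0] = 16.0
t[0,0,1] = -73.0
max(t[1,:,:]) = 76.0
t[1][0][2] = -24.0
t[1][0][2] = -24.0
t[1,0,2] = -24.0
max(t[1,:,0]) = 16.0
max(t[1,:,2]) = 75.0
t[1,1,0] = 16.0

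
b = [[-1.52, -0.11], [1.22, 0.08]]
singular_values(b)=[1.95, 0.01]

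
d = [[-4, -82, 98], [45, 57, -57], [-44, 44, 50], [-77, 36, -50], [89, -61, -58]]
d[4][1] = -61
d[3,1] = 36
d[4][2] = -58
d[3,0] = -77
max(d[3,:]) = 36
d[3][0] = -77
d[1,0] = 45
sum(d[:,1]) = -6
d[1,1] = 57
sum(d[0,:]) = 12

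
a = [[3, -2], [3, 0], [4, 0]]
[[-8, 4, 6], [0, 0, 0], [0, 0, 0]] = a @ [[0, 0, 0], [4, -2, -3]]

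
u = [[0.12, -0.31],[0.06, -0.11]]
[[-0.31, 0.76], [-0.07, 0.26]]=u @ [[2.16, -0.19], [1.82, -2.51]]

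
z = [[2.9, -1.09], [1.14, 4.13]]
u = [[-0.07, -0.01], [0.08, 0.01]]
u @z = [[-0.21,0.04], [0.24,-0.05]]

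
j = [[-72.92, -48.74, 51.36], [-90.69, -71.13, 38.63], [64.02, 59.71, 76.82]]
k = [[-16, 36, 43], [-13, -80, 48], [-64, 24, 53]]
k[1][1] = -80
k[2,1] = 24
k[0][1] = 36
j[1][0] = -90.69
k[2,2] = 53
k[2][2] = 53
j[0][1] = -48.74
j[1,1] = -71.13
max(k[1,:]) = 48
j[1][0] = -90.69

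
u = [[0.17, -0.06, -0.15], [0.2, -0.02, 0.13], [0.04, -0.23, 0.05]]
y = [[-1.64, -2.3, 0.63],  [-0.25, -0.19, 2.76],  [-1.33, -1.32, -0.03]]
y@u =[[-0.71, -0.00, -0.02], [0.03, -0.62, 0.15], [-0.49, 0.11, 0.03]]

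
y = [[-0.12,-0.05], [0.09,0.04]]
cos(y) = [[1.00, -0.0], [0.0, 1.00]]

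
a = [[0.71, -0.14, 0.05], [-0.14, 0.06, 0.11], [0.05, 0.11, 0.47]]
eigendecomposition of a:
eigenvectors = [[-0.2,-0.98,-0.06], [-0.95,0.18,0.26], [0.24,-0.11,0.96]]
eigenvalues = [0.0, 0.74, 0.5]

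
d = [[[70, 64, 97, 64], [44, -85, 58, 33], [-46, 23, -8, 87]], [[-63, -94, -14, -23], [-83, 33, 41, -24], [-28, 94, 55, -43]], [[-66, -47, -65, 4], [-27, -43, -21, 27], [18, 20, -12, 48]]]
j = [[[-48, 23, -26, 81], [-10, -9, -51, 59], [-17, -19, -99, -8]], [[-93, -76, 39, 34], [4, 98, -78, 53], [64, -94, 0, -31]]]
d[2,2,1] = 20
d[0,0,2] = 97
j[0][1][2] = -51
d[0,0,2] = 97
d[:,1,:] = [[44, -85, 58, 33], [-83, 33, 41, -24], [-27, -43, -21, 27]]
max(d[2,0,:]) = 4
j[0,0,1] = 23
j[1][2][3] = -31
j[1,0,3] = 34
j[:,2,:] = [[-17, -19, -99, -8], [64, -94, 0, -31]]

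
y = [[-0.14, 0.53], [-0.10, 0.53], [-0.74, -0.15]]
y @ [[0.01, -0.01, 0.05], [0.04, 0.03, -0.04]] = [[0.02, 0.02, -0.03], [0.02, 0.02, -0.03], [-0.01, 0.00, -0.03]]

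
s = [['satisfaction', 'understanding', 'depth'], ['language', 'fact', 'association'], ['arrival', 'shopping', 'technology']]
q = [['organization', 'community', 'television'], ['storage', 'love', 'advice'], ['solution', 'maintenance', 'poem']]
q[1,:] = ['storage', 'love', 'advice']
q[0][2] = 'television'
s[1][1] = 'fact'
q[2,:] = ['solution', 'maintenance', 'poem']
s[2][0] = 'arrival'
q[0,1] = 'community'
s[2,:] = ['arrival', 'shopping', 'technology']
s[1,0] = 'language'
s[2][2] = 'technology'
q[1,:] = ['storage', 'love', 'advice']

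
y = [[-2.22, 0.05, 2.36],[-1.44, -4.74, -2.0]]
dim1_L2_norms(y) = [3.24, 5.34]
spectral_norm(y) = 5.36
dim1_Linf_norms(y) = [2.36, 4.74]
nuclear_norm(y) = 8.57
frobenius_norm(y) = 6.25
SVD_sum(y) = [[0.12, 0.45, 0.21], [-1.21, -4.7, -2.21]] + [[-2.34, -0.4, 2.15], [-0.23, -0.04, 0.21]]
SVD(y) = [[-0.1, 1.00], [1.00, 0.10]] @ diag([5.358295922897374, 3.2140884870615176]) @ [[-0.23, -0.88, -0.41], [-0.73, -0.13, 0.67]]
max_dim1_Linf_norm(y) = 4.74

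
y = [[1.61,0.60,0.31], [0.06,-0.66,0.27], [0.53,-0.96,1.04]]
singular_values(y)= [1.85, 1.55, 0.19]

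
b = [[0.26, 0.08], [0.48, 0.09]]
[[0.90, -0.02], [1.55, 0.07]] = b @ [[2.84,0.48], [2.07,-1.75]]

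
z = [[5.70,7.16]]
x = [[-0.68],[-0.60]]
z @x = [[-8.17]]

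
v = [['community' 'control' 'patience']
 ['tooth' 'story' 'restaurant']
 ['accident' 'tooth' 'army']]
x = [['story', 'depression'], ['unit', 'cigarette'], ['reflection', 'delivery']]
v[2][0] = 'accident'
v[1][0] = 'tooth'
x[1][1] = 'cigarette'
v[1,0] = 'tooth'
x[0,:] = ['story', 'depression']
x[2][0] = 'reflection'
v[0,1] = 'control'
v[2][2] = 'army'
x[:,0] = ['story', 'unit', 'reflection']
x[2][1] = 'delivery'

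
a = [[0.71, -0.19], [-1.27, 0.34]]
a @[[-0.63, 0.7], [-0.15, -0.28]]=[[-0.42, 0.55],[0.75, -0.98]]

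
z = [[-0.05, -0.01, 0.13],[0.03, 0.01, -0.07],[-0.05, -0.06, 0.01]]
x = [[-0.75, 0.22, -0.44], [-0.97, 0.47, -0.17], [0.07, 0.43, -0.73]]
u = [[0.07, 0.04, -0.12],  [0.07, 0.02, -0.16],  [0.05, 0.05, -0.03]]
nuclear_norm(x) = 2.43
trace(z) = -0.03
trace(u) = 0.06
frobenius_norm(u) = 0.24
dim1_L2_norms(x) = [0.9, 1.09, 0.85]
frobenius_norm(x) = 1.65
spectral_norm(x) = 1.44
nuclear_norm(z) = 0.23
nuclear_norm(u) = 0.29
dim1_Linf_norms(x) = [0.75, 0.97, 0.73]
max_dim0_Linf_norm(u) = 0.16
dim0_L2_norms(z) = [0.08, 0.06, 0.15]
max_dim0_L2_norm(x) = 1.23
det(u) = -0.00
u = x @ z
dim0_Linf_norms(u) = [0.07, 0.05, 0.16]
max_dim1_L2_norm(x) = 1.09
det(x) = 0.24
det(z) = 0.00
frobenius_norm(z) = 0.18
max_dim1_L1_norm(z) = 0.19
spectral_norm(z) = 0.16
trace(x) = -1.01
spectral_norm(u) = 0.23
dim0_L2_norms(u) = [0.11, 0.07, 0.2]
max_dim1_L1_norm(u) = 0.25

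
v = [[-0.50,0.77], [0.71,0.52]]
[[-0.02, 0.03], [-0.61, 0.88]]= v @ [[-0.57,0.82], [-0.40,0.57]]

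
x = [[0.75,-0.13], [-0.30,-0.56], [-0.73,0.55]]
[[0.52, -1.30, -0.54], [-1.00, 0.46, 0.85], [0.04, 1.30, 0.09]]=x @ [[0.92, -1.71, -0.9],[1.3, 0.1, -1.03]]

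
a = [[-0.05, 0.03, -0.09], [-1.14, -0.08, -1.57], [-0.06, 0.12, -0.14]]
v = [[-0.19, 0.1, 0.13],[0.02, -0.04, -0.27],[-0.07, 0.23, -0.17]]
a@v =[[0.02, -0.03, 0.0], [0.32, -0.47, 0.14], [0.02, -0.04, -0.02]]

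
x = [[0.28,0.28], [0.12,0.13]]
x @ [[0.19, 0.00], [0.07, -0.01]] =[[0.07, -0.0], [0.03, -0.00]]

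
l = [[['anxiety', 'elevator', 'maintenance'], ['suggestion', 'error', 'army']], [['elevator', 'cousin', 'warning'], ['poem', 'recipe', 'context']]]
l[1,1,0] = 'poem'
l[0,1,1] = 'error'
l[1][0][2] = 'warning'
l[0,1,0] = 'suggestion'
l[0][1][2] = 'army'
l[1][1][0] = 'poem'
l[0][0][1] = 'elevator'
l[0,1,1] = 'error'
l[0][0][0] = 'anxiety'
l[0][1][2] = 'army'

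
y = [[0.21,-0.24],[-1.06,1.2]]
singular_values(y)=[1.63, 0.0]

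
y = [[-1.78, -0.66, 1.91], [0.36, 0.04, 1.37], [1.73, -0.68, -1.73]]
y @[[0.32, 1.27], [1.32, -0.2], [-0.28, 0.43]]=[[-1.98, -1.31],  [-0.22, 1.04],  [0.14, 1.59]]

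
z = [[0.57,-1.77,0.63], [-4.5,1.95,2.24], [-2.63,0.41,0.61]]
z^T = [[0.57, -4.50, -2.63], [-1.77, 1.95, 0.41], [0.63, 2.24, 0.61]]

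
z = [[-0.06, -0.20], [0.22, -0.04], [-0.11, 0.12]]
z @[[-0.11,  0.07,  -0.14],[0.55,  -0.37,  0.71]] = [[-0.1, 0.07, -0.13], [-0.05, 0.03, -0.06], [0.08, -0.05, 0.1]]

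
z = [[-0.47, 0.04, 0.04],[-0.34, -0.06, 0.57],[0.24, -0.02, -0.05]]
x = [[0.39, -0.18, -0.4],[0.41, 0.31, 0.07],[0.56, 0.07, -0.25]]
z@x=[[-0.14,  0.1,  0.18], [0.16,  0.08,  -0.01], [0.06,  -0.05,  -0.08]]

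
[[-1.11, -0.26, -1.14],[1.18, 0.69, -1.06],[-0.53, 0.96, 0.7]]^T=[[-1.11, 1.18, -0.53], [-0.26, 0.69, 0.96], [-1.14, -1.06, 0.70]]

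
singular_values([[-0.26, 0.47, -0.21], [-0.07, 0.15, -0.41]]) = [0.67, 0.28]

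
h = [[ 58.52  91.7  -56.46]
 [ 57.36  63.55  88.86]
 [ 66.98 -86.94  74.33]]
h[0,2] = -56.46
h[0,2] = -56.46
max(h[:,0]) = 66.98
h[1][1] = 63.55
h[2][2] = 74.33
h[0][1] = 91.7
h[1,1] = 63.55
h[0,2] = -56.46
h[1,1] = 63.55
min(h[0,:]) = -56.46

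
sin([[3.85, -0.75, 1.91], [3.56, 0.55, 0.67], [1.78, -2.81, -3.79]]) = [[-0.81, 1.49, -0.45], [-3.46, 3.02, -0.87], [1.01, -0.42, 1.16]]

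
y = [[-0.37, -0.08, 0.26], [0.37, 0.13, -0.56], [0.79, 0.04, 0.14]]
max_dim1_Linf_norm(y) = 0.79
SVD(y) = [[-0.45, 0.21, 0.87], [0.55, -0.70, 0.45], [0.70, 0.68, 0.2]] @ diag([0.9910382012185873, 0.5843244530746562, 0.002866577128055406]) @ [[0.93,0.14,-0.33], [0.35,-0.14,0.93], [0.08,-0.98,-0.18]]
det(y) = 0.00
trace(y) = -0.10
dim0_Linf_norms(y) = [0.79, 0.13, 0.56]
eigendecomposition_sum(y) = [[-0.49, -0.07, 0.13], [0.72, 0.10, -0.20], [0.53, 0.07, -0.14]] + [[0.12, -0.01, 0.13],[-0.33, 0.04, -0.36],[0.26, -0.03, 0.28]] + [[0.0, 0.00, 0.00], [-0.01, -0.01, -0.00], [-0.0, -0.00, -0.00]]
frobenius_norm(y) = 1.15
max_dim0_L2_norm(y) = 0.95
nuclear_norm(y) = 1.58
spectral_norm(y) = 0.99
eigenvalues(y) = [-0.53, 0.44, -0.01]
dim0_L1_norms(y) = [1.53, 0.25, 0.96]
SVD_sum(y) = [[-0.41, -0.06, 0.15],  [0.51, 0.08, -0.18],  [0.65, 0.1, -0.23]] + [[0.04,  -0.02,  0.11], [-0.14,  0.06,  -0.38], [0.14,  -0.05,  0.37]] + [[0.0, -0.00, -0.0], [0.00, -0.00, -0.00], [0.00, -0.0, -0.0]]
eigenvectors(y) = [[-0.48, 0.27, 0.08], [0.71, -0.76, -0.98], [0.52, 0.60, -0.18]]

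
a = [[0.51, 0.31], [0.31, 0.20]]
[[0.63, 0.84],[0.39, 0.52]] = a@[[0.97, 1.3], [0.43, 0.58]]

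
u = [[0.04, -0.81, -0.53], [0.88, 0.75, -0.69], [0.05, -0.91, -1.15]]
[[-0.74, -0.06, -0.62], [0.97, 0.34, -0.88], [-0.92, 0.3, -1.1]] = u@ [[0.53, -0.56, -0.64],[0.83, 0.49, 0.25],[0.17, -0.67, 0.73]]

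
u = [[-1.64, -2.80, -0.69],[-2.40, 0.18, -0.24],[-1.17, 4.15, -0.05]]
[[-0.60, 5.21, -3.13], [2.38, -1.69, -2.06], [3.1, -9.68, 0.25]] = u @[[-1.13, 0.54, 0.71], [0.45, -2.18, 0.28], [1.73, 0.01, 1.71]]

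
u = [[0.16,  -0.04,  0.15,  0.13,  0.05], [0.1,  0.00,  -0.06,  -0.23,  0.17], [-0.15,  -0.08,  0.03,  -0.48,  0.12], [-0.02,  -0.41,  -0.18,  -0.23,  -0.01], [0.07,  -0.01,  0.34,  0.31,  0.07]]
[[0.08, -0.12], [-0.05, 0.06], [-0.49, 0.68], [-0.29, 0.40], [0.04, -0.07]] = u @ [[0.69, -0.95], [0.56, -0.77], [-0.62, 0.84], [0.68, -0.94], [0.03, -0.04]]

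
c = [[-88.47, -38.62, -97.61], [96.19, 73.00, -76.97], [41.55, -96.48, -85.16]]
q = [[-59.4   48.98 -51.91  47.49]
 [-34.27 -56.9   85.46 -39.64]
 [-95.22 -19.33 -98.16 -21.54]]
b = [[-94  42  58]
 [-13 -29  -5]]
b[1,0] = -13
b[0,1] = 42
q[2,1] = -19.33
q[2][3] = -21.54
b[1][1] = -29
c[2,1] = -96.48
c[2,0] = 41.55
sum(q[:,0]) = -188.89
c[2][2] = -85.16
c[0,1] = -38.62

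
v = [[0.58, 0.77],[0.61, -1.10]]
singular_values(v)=[1.36, 0.82]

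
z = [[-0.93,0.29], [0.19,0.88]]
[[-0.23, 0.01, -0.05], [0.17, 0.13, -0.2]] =z@[[0.29, 0.03, -0.01], [0.13, 0.14, -0.22]]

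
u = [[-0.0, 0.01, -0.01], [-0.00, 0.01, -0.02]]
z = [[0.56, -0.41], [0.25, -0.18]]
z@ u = [[0.00, 0.00, 0.00], [0.0, 0.0, 0.0]]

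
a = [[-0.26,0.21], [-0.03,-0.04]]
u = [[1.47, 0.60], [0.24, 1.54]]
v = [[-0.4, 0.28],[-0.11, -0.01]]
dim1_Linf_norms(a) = [0.26, 0.04]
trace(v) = -0.41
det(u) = 2.12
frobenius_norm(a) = 0.34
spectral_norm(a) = 0.33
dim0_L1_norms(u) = [1.71, 2.14]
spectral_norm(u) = 1.94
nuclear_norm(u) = 3.03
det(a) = 0.02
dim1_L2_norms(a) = [0.33, 0.05]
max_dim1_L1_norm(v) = 0.68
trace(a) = -0.30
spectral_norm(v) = 0.50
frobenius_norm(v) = 0.50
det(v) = 0.03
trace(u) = 3.01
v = u @ a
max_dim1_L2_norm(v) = 0.49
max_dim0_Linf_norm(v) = 0.4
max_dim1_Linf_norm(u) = 1.54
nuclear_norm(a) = 0.38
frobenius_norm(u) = 2.22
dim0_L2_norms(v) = [0.41, 0.28]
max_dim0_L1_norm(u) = 2.14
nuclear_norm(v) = 0.57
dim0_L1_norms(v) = [0.51, 0.29]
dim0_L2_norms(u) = [1.49, 1.65]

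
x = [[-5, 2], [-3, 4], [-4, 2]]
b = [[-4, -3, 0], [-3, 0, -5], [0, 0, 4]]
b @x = [[29, -20], [35, -16], [-16, 8]]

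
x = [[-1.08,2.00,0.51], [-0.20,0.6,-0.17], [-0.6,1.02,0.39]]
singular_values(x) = [2.7, 0.35, 0.0]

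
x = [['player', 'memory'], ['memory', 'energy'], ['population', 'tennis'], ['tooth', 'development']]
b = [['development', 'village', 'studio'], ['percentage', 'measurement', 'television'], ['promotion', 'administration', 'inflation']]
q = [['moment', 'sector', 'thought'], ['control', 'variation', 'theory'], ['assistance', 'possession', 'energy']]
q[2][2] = 'energy'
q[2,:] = ['assistance', 'possession', 'energy']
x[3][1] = 'development'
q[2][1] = 'possession'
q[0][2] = 'thought'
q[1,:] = ['control', 'variation', 'theory']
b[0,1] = 'village'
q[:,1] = ['sector', 'variation', 'possession']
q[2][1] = 'possession'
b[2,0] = 'promotion'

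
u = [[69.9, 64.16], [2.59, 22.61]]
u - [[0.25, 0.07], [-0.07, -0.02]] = [[69.65, 64.09], [2.66, 22.63]]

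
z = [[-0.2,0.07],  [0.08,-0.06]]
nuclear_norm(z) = 0.26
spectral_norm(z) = 0.23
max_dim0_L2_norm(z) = 0.22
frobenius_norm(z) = 0.23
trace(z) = -0.26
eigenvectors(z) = [[-0.91,-0.38], [0.42,-0.93]]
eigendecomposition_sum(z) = [[-0.20,0.08], [0.09,-0.04]] + [[-0.0, -0.01], [-0.01, -0.02]]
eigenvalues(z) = [-0.23, -0.03]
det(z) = 0.01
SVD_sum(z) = [[-0.2,0.08], [0.09,-0.04]] + [[-0.0, -0.01], [-0.01, -0.02]]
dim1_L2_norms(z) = [0.21, 0.1]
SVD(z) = [[-0.91, 0.42], [0.42, 0.91]] @ diag([0.23268754095599287, 0.027504695669160913]) @ [[0.92, -0.38], [-0.38, -0.92]]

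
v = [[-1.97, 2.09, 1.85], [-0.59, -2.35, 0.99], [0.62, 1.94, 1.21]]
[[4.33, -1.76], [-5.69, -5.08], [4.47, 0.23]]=v @ [[0.16, 0.35], [2.33, 1.24], [-0.12, -1.98]]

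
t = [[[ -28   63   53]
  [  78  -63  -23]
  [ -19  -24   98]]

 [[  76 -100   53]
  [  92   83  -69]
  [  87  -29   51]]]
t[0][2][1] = -24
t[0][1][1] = -63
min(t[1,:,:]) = -100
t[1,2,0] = 87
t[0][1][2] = -23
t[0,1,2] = -23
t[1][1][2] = -69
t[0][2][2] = 98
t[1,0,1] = -100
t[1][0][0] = 76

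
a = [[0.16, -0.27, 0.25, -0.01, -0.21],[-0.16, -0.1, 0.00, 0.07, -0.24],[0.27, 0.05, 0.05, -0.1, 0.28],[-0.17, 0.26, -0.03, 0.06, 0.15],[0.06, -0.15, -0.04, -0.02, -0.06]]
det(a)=0.000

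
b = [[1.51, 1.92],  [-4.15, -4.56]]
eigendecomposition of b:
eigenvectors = [[0.71, -0.42], [-0.71, 0.91]]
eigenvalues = [-0.41, -2.64]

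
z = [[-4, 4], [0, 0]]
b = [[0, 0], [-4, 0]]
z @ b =[[-16, 0], [0, 0]]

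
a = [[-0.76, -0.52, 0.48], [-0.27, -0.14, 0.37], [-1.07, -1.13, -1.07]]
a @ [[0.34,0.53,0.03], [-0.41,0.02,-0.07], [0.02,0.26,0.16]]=[[-0.04, -0.29, 0.09], [-0.03, -0.05, 0.06], [0.08, -0.87, -0.12]]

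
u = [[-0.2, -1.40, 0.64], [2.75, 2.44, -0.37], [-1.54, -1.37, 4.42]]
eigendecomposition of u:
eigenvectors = [[(-0.14+0j), 0.34-0.43j, 0.34+0.43j], [(-0.01+0j), (-0.8+0j), (-0.8-0j)], [(-0.99+0j), -0.08-0.24j, -0.08+0.24j]]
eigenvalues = [(4.18+0j), (1.24+1.36j), (1.24-1.36j)]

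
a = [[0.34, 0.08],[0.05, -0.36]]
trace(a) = -0.02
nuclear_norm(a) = 0.71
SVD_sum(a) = [[0.08,0.19], [-0.12,-0.29]] + [[0.26, -0.11], [0.17, -0.07]]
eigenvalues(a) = [0.35, -0.37]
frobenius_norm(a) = 0.50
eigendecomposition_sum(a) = [[0.34, 0.04], [0.02, 0.0]] + [[-0.0, 0.04], [0.03, -0.36]]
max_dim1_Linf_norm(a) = 0.36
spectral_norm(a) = 0.37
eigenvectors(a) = [[1.0, -0.11], [0.07, 0.99]]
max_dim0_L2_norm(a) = 0.37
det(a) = -0.13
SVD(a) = [[-0.55, 0.83], [0.83, 0.55]] @ diag([0.3740123066038712, 0.33795679384923133]) @ [[-0.39, -0.92], [0.92, -0.39]]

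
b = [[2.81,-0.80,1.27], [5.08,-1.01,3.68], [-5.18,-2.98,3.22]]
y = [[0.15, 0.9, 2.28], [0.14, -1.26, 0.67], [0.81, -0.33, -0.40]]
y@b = [[-6.82, -7.82, 10.84], [-9.48, -0.84, -2.3], [2.67, 0.88, -1.47]]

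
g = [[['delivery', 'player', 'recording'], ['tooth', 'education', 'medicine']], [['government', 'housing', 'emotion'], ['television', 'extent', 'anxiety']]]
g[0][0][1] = 'player'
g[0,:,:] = [['delivery', 'player', 'recording'], ['tooth', 'education', 'medicine']]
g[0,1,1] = 'education'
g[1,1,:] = ['television', 'extent', 'anxiety']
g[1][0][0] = 'government'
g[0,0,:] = ['delivery', 'player', 'recording']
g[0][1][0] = 'tooth'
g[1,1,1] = 'extent'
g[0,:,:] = [['delivery', 'player', 'recording'], ['tooth', 'education', 'medicine']]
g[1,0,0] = 'government'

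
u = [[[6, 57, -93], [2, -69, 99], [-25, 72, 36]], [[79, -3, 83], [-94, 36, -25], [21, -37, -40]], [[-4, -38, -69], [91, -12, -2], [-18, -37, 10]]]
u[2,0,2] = -69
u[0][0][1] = 57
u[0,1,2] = 99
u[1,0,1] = -3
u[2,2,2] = 10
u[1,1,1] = 36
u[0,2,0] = -25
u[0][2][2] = 36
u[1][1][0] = -94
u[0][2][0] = -25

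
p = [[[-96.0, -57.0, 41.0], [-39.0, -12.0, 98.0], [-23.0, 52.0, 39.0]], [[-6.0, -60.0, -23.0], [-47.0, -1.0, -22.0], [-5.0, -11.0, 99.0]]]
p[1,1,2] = -22.0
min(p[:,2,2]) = 39.0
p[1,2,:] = [-5.0, -11.0, 99.0]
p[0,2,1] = 52.0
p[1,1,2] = -22.0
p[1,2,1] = -11.0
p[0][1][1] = -12.0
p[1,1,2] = -22.0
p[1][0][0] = -6.0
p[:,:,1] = [[-57.0, -12.0, 52.0], [-60.0, -1.0, -11.0]]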